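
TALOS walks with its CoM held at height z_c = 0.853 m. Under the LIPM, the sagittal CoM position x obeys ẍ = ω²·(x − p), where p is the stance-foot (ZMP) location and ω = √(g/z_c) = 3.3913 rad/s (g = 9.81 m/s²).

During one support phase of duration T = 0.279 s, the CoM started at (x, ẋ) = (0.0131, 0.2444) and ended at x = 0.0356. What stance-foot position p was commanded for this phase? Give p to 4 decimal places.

p = 0.1300

ωT = 3.3913·0.279 = 0.946173; cosh(ωT) = 1.482028, sinh(ωT) = 1.093804
x(T) = p + (x₀−p)·cosh(ωT) + (ẋ₀/ω)·sinh(ωT) ⇒ p·(1 − cosh) = x(T) − x₀·cosh − (ẋ₀/ω)·sinh
numerator   = 0.0356 − (0.0131)·1.482028 − (0.2444/3.3913)·1.093804 = -0.062641
denominator = 1 − 1.482028 = -0.482028
p = -0.062641 / -0.482028 = 0.1300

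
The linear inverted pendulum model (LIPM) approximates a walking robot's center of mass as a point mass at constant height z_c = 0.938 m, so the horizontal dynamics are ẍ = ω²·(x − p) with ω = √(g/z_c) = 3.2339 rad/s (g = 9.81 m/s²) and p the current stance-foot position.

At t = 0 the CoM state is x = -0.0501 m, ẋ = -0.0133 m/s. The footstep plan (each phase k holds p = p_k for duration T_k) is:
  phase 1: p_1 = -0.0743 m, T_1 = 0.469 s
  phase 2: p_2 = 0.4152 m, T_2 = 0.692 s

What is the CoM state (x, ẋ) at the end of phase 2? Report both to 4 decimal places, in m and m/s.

x = -1.4757, ẋ = -5.9481

phase 1: p=-0.0743, T=0.469, ωT=1.516699, cosh=2.388296, sinh=2.168861; start (x,ẋ)=(-0.050100, -0.013300) → end (x,ẋ)=(-0.025423, 0.137972)
phase 2: p=0.4152, T=0.692, ωT=2.237859, cosh=4.739963, sinh=4.633277; start (x,ẋ)=(-0.025423, 0.137972) → end (x,ẋ)=(-1.475662, -5.948119)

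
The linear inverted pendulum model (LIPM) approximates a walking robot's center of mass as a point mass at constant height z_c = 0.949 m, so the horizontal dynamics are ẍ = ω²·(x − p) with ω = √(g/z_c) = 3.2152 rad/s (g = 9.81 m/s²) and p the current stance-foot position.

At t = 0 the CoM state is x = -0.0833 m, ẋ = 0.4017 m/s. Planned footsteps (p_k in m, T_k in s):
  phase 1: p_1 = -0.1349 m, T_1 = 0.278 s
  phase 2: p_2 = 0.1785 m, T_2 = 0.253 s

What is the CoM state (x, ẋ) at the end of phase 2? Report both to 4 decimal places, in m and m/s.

phase 1: p=-0.1349, T=0.278, ωT=0.893826, cosh=1.426776, sinh=1.017688; start (x,ẋ)=(-0.083300, 0.401700) → end (x,ẋ)=(0.065869, 0.741975)
phase 2: p=0.1785, T=0.253, ωT=0.813446, cosh=1.349497, sinh=0.906169; start (x,ẋ)=(0.065869, 0.741975) → end (x,ẋ)=(0.235623, 0.673141)

x = 0.2356, ẋ = 0.6731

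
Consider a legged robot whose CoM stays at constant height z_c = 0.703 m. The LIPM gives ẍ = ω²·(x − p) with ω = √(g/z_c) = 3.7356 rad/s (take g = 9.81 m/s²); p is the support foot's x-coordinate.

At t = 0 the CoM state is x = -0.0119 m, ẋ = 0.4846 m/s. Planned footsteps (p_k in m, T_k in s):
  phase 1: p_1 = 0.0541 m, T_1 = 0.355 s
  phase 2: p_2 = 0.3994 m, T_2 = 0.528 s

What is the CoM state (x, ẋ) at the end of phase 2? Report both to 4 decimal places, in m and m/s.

phase 1: p=0.0541, T=0.355, ωT=1.326138, cosh=2.015985, sinh=1.750484; start (x,ẋ)=(-0.011900, 0.484600) → end (x,ẋ)=(0.148126, 0.545365)
phase 2: p=0.3994, T=0.528, ωT=1.972397, cosh=3.663503, sinh=3.524380; start (x,ẋ)=(0.148126, 0.545365) → end (x,ẋ)=(-0.006613, -1.310242)

x = -0.0066, ẋ = -1.3102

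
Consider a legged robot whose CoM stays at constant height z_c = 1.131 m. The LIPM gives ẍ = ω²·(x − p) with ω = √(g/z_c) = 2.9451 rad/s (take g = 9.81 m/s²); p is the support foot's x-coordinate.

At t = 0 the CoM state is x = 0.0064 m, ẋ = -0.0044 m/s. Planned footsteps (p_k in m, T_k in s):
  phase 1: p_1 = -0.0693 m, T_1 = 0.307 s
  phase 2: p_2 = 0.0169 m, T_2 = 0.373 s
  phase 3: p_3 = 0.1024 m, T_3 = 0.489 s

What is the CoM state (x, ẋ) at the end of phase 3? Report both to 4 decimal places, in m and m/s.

phase 1: p=-0.0693, T=0.307, ωT=0.904146, cosh=1.437354, sinh=1.032467; start (x,ẋ)=(0.006400, -0.004400) → end (x,ẋ)=(0.037965, 0.223858)
phase 2: p=0.0169, T=0.373, ωT=1.098522, cosh=1.666547, sinh=1.333183; start (x,ẋ)=(0.037965, 0.223858) → end (x,ẋ)=(0.153342, 0.455779)
phase 3: p=0.1024, T=0.489, ωT=1.440154, cosh=2.229118, sinh=1.992227; start (x,ẋ)=(0.153342, 0.455779) → end (x,ẋ)=(0.524270, 1.314878)

x = 0.5243, ẋ = 1.3149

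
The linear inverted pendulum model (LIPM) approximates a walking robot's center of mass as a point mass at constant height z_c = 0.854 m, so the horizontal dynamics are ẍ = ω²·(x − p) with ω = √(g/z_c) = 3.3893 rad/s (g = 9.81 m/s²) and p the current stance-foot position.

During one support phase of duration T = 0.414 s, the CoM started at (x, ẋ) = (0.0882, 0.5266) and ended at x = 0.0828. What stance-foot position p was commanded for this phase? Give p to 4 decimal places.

p = 0.3495

ωT = 3.3893·0.414 = 1.403170; cosh(ωT) = 2.156946, sinh(ωT) = 1.911130
x(T) = p + (x₀−p)·cosh(ωT) + (ẋ₀/ω)·sinh(ωT) ⇒ p·(1 − cosh) = x(T) − x₀·cosh − (ẋ₀/ω)·sinh
numerator   = 0.0828 − (0.0882)·2.156946 − (0.5266/3.3893)·1.911130 = -0.404377
denominator = 1 − 2.156946 = -1.156946
p = -0.404377 / -1.156946 = 0.3495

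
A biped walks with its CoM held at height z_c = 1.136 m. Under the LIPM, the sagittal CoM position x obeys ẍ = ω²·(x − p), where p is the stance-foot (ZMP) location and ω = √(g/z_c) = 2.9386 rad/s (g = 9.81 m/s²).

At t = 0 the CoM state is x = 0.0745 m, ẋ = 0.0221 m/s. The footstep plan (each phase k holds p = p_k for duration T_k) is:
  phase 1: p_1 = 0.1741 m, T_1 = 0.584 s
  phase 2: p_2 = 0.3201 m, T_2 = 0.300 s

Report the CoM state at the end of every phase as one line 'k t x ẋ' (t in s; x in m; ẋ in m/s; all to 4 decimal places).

phase 1: p=0.1741, T=0.584, ωT=1.716142, cosh=2.871393, sinh=2.691634; start (x,ẋ)=(0.074500, 0.022100) → end (x,ẋ)=(-0.091648, -0.724342)
phase 2: p=0.3201, T=0.300, ωT=0.881580, cosh=1.414420, sinh=1.000292; start (x,ẋ)=(-0.091648, -0.724342) → end (x,ẋ)=(-0.508849, -2.234840)

1 0.5840 -0.0916 -0.7243
2 0.8840 -0.5088 -2.2348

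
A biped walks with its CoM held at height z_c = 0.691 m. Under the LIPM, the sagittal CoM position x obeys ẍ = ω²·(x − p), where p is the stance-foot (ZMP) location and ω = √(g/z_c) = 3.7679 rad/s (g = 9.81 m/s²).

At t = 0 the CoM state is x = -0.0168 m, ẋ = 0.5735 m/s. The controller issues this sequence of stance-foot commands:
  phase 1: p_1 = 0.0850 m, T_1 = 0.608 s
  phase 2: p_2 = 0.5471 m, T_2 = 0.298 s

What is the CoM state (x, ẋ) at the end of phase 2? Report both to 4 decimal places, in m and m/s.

x = 0.5232, ẋ = 0.5081

phase 1: p=0.0850, T=0.608, ωT=2.290883, cosh=4.992420, sinh=4.891243; start (x,ẋ)=(-0.016800, 0.573500) → end (x,ẋ)=(0.321252, 0.987008)
phase 2: p=0.5471, T=0.298, ωT=1.122834, cosh=1.699455, sinh=1.374098; start (x,ẋ)=(0.321252, 0.987008) → end (x,ẋ)=(0.523229, 0.508056)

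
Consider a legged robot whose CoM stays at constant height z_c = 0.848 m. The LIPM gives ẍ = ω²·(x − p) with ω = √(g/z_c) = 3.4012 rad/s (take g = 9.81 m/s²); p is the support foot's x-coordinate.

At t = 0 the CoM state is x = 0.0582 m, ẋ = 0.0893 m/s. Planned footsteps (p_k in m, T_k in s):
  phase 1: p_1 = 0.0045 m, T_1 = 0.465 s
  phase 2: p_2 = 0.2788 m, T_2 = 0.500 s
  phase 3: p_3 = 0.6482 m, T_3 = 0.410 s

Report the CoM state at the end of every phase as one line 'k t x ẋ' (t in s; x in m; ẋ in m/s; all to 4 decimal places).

1 0.4650 0.2017 0.6516
2 0.9650 0.5678 1.1498
3 1.3750 1.1159 1.9436

phase 1: p=0.0045, T=0.465, ωT=1.581558, cosh=2.534090, sinh=2.328436; start (x,ẋ)=(0.058200, 0.089300) → end (x,ẋ)=(0.201715, 0.651570)
phase 2: p=0.2788, T=0.500, ωT=1.700600, cosh=2.829903, sinh=2.647329; start (x,ẋ)=(0.201715, 0.651570) → end (x,ẋ)=(0.567807, 1.149797)
phase 3: p=0.6482, T=0.410, ωT=1.394492, cosh=2.140442, sinh=1.892483; start (x,ẋ)=(0.567807, 1.149797) → end (x,ẋ)=(1.115889, 1.943606)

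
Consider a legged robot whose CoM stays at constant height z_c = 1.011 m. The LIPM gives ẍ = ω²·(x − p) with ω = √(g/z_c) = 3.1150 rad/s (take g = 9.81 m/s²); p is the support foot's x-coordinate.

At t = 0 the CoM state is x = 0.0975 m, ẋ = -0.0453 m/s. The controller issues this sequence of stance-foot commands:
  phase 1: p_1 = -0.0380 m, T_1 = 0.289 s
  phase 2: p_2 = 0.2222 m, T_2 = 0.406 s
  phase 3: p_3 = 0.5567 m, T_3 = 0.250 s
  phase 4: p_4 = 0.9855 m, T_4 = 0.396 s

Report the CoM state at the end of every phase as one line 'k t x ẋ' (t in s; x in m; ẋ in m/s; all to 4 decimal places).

phase 1: p=-0.0380, T=0.289, ωT=0.900235, cosh=1.433328, sinh=1.026854; start (x,ẋ)=(0.097500, -0.045300) → end (x,ẋ)=(0.141283, 0.368487)
phase 2: p=0.2222, T=0.406, ωT=1.264690, cosh=1.912161, sinh=1.629834; start (x,ẋ)=(0.141283, 0.368487) → end (x,ẋ)=(0.260274, 0.293796)
phase 3: p=0.5567, T=0.250, ωT=0.778750, cosh=1.318863, sinh=0.859884; start (x,ẋ)=(0.260274, 0.293796) → end (x,ẋ)=(0.246855, -0.406513)
phase 4: p=0.9855, T=0.396, ωT=1.233540, cosh=1.862311, sinh=1.571051; start (x,ẋ)=(0.246855, -0.406513) → end (x,ẋ)=(-0.595111, -4.371851)

1 0.2890 0.1413 0.3685
2 0.6950 0.2603 0.2938
3 0.9450 0.2469 -0.4065
4 1.3410 -0.5951 -4.3719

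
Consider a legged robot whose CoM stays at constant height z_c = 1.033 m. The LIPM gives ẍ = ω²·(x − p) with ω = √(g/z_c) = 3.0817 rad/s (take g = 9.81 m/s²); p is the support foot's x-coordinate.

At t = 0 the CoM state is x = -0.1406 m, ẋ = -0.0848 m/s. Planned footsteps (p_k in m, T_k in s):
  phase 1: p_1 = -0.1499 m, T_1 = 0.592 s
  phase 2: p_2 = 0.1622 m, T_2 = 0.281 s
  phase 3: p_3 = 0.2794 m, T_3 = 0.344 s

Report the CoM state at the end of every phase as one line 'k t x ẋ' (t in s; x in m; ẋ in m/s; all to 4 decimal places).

phase 1: p=-0.1499, T=0.592, ωT=1.824366, cosh=3.180093, sinh=3.018773; start (x,ẋ)=(-0.140600, -0.084800) → end (x,ẋ)=(-0.203394, -0.183154)
phase 2: p=0.1622, T=0.281, ωT=0.865958, cosh=1.398965, sinh=0.978317; start (x,ẋ)=(-0.203394, -0.183154) → end (x,ẋ)=(-0.407397, -1.358447)
phase 3: p=0.2794, T=0.344, ωT=1.060105, cosh=1.616547, sinh=1.270127; start (x,ẋ)=(-0.407397, -1.358447) → end (x,ẋ)=(-1.390725, -4.884218)

1 0.5920 -0.2034 -0.1832
2 0.8730 -0.4074 -1.3584
3 1.2170 -1.3907 -4.8842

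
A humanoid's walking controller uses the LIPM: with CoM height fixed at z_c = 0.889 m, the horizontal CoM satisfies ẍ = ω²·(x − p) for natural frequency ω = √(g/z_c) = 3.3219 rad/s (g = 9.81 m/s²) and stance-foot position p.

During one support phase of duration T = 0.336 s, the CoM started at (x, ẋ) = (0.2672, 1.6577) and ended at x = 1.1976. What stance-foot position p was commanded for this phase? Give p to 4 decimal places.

ωT = 3.3219·0.336 = 1.116158; cosh(ωT) = 1.690319, sinh(ωT) = 1.362784
x(T) = p + (x₀−p)·cosh(ωT) + (ẋ₀/ω)·sinh(ωT) ⇒ p·(1 − cosh) = x(T) − x₀·cosh − (ẋ₀/ω)·sinh
numerator   = 1.1976 − (0.2672)·1.690319 − (1.6577/3.3219)·1.362784 = 0.065888
denominator = 1 − 1.690319 = -0.690319
p = 0.065888 / -0.690319 = -0.0954

p = -0.0954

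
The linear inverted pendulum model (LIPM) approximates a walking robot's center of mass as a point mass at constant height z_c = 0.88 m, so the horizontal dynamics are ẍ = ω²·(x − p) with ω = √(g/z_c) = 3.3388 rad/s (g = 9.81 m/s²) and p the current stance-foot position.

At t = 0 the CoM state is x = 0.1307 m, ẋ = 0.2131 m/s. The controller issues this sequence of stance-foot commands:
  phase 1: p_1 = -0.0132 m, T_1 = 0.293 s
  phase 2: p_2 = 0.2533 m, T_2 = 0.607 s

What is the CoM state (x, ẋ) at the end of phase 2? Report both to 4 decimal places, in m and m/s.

x = 1.3230, ẋ = 3.6754

phase 1: p=-0.0132, T=0.293, ωT=0.978268, cosh=1.517904, sinh=1.141942; start (x,ẋ)=(0.130700, 0.213100) → end (x,ẋ)=(0.278111, 0.872115)
phase 2: p=0.2533, T=0.607, ωT=2.026652, cosh=3.860205, sinh=3.728429; start (x,ẋ)=(0.278111, 0.872115) → end (x,ẋ)=(1.322965, 3.675406)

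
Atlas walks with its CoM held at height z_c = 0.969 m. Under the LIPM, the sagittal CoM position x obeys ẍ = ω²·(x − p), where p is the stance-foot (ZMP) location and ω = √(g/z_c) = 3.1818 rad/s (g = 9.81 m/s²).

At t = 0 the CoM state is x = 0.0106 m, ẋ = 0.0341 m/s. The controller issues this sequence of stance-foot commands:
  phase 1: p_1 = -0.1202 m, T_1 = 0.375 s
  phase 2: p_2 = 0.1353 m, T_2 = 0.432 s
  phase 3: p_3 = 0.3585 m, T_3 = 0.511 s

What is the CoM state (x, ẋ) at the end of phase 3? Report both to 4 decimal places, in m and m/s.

x = 1.8854, ẋ = 5.0326

phase 1: p=-0.1202, T=0.375, ωT=1.193175, cosh=1.800396, sinh=1.497139; start (x,ẋ)=(0.010600, 0.034100) → end (x,ẋ)=(0.131337, 0.684472)
phase 2: p=0.1353, T=0.432, ωT=1.374538, cosh=2.103102, sinh=1.850146; start (x,ẋ)=(0.131337, 0.684472) → end (x,ẋ)=(0.524970, 1.416184)
phase 3: p=0.3585, T=0.511, ωT=1.625900, cosh=2.639863, sinh=2.443128; start (x,ẋ)=(0.524970, 1.416184) → end (x,ẋ)=(1.885368, 5.032596)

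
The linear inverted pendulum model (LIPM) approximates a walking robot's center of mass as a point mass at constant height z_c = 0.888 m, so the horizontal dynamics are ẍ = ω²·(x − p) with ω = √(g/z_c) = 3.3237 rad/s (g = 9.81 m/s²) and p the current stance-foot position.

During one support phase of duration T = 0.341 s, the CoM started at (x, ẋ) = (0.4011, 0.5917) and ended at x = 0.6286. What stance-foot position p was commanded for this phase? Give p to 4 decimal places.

p = 0.4296

ωT = 3.3237·0.341 = 1.133382; cosh(ωT) = 1.714043, sinh(ωT) = 1.392100
x(T) = p + (x₀−p)·cosh(ωT) + (ẋ₀/ω)·sinh(ωT) ⇒ p·(1 − cosh) = x(T) − x₀·cosh − (ẋ₀/ω)·sinh
numerator   = 0.6286 − (0.4011)·1.714043 − (0.5917/3.3237)·1.392100 = -0.306730
denominator = 1 − 1.714043 = -0.714043
p = -0.306730 / -0.714043 = 0.4296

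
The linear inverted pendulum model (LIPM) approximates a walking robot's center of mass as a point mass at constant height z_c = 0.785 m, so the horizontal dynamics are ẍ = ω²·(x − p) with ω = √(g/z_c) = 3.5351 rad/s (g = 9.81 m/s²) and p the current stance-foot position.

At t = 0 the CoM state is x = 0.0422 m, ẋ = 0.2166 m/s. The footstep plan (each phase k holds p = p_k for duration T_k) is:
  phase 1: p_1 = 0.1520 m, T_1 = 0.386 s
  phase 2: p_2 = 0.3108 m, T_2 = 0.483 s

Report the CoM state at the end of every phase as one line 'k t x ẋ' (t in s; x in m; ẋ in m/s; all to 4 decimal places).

1 0.3860 0.0352 -0.2585
2 0.8690 -0.6692 -3.3346

phase 1: p=0.1520, T=0.386, ωT=1.364549, cosh=2.084726, sinh=1.829230; start (x,ẋ)=(0.042200, 0.216600) → end (x,ẋ)=(0.035176, -0.258471)
phase 2: p=0.3108, T=0.483, ωT=1.707453, cosh=2.848113, sinh=2.666786; start (x,ẋ)=(0.035176, -0.258471) → end (x,ẋ)=(-0.669191, -3.334558)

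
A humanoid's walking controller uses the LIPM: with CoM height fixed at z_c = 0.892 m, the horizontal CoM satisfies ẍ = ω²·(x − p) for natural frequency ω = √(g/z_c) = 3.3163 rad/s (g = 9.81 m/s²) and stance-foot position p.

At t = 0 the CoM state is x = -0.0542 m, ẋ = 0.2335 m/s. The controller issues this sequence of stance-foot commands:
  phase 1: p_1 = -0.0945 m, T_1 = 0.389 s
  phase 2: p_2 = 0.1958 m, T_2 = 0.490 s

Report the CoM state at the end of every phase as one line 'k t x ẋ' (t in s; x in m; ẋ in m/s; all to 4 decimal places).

1 0.3890 0.1025 0.6807
2 0.8790 0.4505 1.0398

phase 1: p=-0.0945, T=0.389, ωT=1.290041, cosh=1.954097, sinh=1.678837; start (x,ẋ)=(-0.054200, 0.233500) → end (x,ẋ)=(0.102457, 0.680653)
phase 2: p=0.1958, T=0.490, ωT=1.624987, cosh=2.637634, sinh=2.440719; start (x,ẋ)=(0.102457, 0.680653) → end (x,ẋ)=(0.450539, 1.039778)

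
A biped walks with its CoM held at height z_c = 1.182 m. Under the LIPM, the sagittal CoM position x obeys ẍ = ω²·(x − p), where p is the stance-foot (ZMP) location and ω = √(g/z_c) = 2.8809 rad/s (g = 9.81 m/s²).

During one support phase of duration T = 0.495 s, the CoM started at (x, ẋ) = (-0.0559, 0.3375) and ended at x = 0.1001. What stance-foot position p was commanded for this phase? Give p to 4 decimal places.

p = 0.0055

ωT = 2.8809·0.495 = 1.426046; cosh(ωT) = 2.201232, sinh(ωT) = 1.960975
x(T) = p + (x₀−p)·cosh(ωT) + (ẋ₀/ω)·sinh(ωT) ⇒ p·(1 − cosh) = x(T) − x₀·cosh − (ẋ₀/ω)·sinh
numerator   = 0.1001 − (-0.0559)·2.201232 − (0.3375/2.8809)·1.960975 = -0.006581
denominator = 1 − 2.201232 = -1.201232
p = -0.006581 / -1.201232 = 0.0055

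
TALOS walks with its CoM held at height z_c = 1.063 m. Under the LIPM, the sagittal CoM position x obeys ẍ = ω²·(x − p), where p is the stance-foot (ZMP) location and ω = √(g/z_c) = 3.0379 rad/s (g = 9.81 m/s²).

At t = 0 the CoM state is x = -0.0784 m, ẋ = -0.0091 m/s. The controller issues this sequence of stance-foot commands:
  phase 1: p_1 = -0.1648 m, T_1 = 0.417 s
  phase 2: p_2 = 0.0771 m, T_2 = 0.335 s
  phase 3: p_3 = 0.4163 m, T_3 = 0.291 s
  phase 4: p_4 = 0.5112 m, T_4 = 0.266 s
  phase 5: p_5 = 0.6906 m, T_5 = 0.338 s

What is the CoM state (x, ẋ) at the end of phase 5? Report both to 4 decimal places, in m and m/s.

phase 1: p=-0.1648, T=0.417, ωT=1.266804, cosh=1.915611, sinh=1.633880; start (x,ẋ)=(-0.078400, -0.009100) → end (x,ẋ)=(-0.004185, 0.411420)
phase 2: p=0.0771, T=0.335, ωT=1.017697, cosh=1.564120, sinh=1.202694; start (x,ẋ)=(-0.004185, 0.411420) → end (x,ẋ)=(0.112839, 0.346521)
phase 3: p=0.4163, T=0.291, ωT=0.884029, cosh=1.416874, sinh=1.003759; start (x,ẋ)=(0.112839, 0.346521) → end (x,ẋ)=(0.100829, -0.434372)
phase 4: p=0.5112, T=0.266, ωT=0.808081, cosh=1.344656, sinh=0.898943; start (x,ẋ)=(0.100829, -0.434372) → end (x,ẋ)=(-0.169142, -1.704763)
phase 5: p=0.6906, T=0.338, ωT=1.026810, cosh=1.575146, sinh=1.216999; start (x,ẋ)=(-0.169142, -1.704763) → end (x,ẋ)=(-1.346557, -5.863822)

x = -1.3466, ẋ = -5.8638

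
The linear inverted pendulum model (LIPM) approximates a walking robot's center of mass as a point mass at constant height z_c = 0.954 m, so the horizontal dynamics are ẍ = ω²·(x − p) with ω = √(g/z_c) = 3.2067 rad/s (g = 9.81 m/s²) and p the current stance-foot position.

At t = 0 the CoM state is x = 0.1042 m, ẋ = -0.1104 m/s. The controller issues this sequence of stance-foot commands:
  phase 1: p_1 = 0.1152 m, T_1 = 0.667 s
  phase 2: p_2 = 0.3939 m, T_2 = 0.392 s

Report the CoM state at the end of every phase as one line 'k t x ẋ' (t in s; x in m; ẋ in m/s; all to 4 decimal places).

phase 1: p=0.1152, T=0.667, ωT=2.138869, cosh=4.303809, sinh=4.186021; start (x,ẋ)=(0.104200, -0.110400) → end (x,ẋ)=(-0.076258, -0.622797)
phase 2: p=0.3939, T=0.392, ωT=1.257026, cosh=1.899726, sinh=1.615228; start (x,ẋ)=(-0.076258, -0.622797) → end (x,ẋ)=(-0.812977, -3.618350)

1 0.6670 -0.0763 -0.6228
2 1.0590 -0.8130 -3.6183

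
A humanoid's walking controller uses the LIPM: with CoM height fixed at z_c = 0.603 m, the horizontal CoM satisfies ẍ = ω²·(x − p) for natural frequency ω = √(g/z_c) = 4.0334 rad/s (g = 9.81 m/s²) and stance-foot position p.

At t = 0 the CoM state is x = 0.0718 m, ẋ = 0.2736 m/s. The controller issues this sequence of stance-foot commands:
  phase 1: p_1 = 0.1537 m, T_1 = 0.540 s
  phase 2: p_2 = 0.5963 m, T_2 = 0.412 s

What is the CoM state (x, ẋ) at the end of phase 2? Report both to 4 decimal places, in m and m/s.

x = -0.9404, ẋ = -5.8463

phase 1: p=0.1537, T=0.540, ωT=2.178036, cosh=4.471106, sinh=4.357843; start (x,ẋ)=(0.071800, 0.273600) → end (x,ẋ)=(0.083124, -0.216255)
phase 2: p=0.5963, T=0.412, ωT=1.661761, cosh=2.729192, sinh=2.539388; start (x,ẋ)=(0.083124, -0.216255) → end (x,ẋ)=(-0.940407, -5.846333)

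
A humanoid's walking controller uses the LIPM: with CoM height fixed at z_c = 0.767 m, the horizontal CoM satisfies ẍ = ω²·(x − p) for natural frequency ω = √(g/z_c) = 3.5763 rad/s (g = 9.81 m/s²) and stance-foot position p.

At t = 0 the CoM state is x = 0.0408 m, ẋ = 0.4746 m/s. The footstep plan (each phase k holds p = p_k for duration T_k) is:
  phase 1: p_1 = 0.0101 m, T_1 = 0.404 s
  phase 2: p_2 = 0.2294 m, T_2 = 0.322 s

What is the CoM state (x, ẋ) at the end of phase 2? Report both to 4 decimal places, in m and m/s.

x = 0.9402, ẋ = 2.8171

phase 1: p=0.0101, T=0.404, ωT=1.444825, cosh=2.238449, sinh=2.002662; start (x,ẋ)=(0.040800, 0.474600) → end (x,ẋ)=(0.344588, 1.282245)
phase 2: p=0.2294, T=0.322, ωT=1.151569, cosh=1.739646, sinh=1.423505; start (x,ẋ)=(0.344588, 1.282245) → end (x,ẋ)=(0.940168, 2.817058)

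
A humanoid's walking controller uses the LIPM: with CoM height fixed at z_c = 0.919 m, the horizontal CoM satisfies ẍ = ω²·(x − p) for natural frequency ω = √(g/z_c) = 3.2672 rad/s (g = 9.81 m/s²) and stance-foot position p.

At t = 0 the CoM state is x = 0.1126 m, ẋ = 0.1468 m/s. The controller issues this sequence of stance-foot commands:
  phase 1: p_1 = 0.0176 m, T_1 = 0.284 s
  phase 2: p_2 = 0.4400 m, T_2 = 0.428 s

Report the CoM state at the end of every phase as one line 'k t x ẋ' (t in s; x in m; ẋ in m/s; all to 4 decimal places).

phase 1: p=0.0176, T=0.284, ωT=0.927885, cosh=1.462272, sinh=1.066882; start (x,ẋ)=(0.112600, 0.146800) → end (x,ẋ)=(0.204452, 0.545805)
phase 2: p=0.4400, T=0.428, ωT=1.398362, cosh=2.147781, sinh=1.900780; start (x,ẋ)=(0.204452, 0.545805) → end (x,ẋ)=(0.251631, -0.290536)

1 0.2840 0.2045 0.5458
2 0.7120 0.2516 -0.2905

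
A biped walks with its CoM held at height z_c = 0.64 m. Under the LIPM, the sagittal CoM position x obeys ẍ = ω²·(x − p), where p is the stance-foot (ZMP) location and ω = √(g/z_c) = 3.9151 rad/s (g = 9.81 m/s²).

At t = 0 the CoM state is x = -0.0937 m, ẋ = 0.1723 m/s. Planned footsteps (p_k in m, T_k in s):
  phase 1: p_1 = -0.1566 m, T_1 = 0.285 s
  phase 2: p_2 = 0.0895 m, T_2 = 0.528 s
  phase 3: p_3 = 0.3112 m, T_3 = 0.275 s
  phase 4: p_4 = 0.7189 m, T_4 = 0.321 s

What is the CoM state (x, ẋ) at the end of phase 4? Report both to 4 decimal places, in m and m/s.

phase 1: p=-0.1566, T=0.285, ωT=1.115803, cosh=1.689836, sinh=1.362184; start (x,ẋ)=(-0.093700, 0.172300) → end (x,ẋ)=(0.009639, 0.626610)
phase 2: p=0.0895, T=0.528, ωT=2.067173, cosh=4.014496, sinh=3.887953; start (x,ẋ)=(0.009639, 0.626610) → end (x,ẋ)=(0.391164, 1.299903)
phase 3: p=0.3112, T=0.275, ωT=1.076653, cosh=1.637786, sinh=1.297052; start (x,ẋ)=(0.391164, 1.299903) → end (x,ẋ)=(0.872815, 2.535026)
phase 4: p=0.7189, T=0.321, ωT=1.256747, cosh=1.899275, sinh=1.614697; start (x,ẋ)=(0.872815, 2.535026) → end (x,ẋ)=(2.056742, 5.787715)

x = 2.0567, ẋ = 5.7877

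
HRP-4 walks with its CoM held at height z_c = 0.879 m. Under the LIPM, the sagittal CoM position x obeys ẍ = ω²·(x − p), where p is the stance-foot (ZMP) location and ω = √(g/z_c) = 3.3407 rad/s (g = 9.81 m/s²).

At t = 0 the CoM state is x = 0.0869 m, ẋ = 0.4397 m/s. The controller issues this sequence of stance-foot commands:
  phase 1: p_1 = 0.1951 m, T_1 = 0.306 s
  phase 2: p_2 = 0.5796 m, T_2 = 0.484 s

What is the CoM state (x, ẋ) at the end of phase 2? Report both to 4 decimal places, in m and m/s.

x = -0.2716, ẋ = -2.5315

phase 1: p=0.1951, T=0.306, ωT=1.022254, cosh=1.569618, sinh=1.209835; start (x,ẋ)=(0.086900, 0.439700) → end (x,ẋ)=(0.184505, 0.252850)
phase 2: p=0.5796, T=0.484, ωT=1.616899, cosh=2.617979, sinh=2.419465; start (x,ẋ)=(0.184505, 0.252850) → end (x,ẋ)=(-0.271627, -2.531485)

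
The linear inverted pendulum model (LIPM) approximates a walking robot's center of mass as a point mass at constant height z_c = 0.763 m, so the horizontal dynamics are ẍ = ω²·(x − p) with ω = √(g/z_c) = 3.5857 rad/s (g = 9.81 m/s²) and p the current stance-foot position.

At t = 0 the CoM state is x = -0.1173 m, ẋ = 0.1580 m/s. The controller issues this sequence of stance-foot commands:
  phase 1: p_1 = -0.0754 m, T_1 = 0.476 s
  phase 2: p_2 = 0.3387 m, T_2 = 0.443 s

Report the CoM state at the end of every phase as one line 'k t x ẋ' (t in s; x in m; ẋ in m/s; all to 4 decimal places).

phase 1: p=-0.0754, T=0.476, ωT=1.706793, cosh=2.846353, sinh=2.664906; start (x,ẋ)=(-0.117300, 0.158000) → end (x,ẋ)=(-0.077236, 0.049346)
phase 2: p=0.3387, T=0.443, ωT=1.588465, cosh=2.550233, sinh=2.345995; start (x,ẋ)=(-0.077236, 0.049346) → end (x,ẋ)=(-0.689748, -3.373023)

1 0.4760 -0.0772 0.0493
2 0.9190 -0.6897 -3.3730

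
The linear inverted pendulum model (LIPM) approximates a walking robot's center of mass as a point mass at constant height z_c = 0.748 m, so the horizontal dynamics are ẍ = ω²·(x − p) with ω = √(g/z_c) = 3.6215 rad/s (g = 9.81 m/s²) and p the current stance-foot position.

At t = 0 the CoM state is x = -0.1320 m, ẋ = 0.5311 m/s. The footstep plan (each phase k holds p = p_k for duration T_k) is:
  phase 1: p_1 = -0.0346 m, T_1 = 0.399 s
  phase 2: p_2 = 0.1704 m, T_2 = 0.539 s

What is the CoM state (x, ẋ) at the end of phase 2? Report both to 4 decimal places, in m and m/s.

phase 1: p=-0.0346, T=0.399, ωT=1.444979, cosh=2.238756, sinh=2.003005; start (x,ẋ)=(-0.132000, 0.531100) → end (x,ẋ)=(0.041090, 0.482475)
phase 2: p=0.1704, T=0.539, ωT=1.951989, cosh=3.592335, sinh=3.450343; start (x,ẋ)=(0.041090, 0.482475) → end (x,ẋ)=(0.165547, 0.117426)

x = 0.1655, ẋ = 0.1174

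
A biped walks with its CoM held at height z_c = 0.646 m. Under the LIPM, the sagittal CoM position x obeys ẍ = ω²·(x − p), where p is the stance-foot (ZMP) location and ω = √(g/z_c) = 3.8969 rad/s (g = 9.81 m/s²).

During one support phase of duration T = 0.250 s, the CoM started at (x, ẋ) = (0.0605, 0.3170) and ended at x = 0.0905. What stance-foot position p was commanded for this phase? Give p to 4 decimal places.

p = 0.1821

ωT = 3.8969·0.250 = 0.974225; cosh(ωT) = 1.513299, sinh(ωT) = 1.135814
x(T) = p + (x₀−p)·cosh(ωT) + (ẋ₀/ω)·sinh(ωT) ⇒ p·(1 − cosh) = x(T) − x₀·cosh − (ẋ₀/ω)·sinh
numerator   = 0.0905 − (0.0605)·1.513299 − (0.3170/3.8969)·1.135814 = -0.093449
denominator = 1 − 1.513299 = -0.513299
p = -0.093449 / -0.513299 = 0.1821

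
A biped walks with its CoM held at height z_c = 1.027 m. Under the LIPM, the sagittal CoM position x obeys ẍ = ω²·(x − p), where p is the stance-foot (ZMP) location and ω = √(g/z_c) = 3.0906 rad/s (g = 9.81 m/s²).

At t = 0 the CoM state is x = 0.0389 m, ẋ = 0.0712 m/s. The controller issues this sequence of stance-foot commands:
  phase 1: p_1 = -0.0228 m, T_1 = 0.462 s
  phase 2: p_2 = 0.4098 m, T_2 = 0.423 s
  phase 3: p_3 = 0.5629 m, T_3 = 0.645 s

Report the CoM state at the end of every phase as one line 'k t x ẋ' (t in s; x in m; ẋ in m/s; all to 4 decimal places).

1 0.4620 0.1585 0.5317
2 0.8850 0.2060 -0.2758
3 1.5300 -1.0926 -5.0039

phase 1: p=-0.0228, T=0.462, ωT=1.427857, cosh=2.204788, sinh=1.964966; start (x,ẋ)=(0.038900, 0.071200) → end (x,ẋ)=(0.158504, 0.531680)
phase 2: p=0.4098, T=0.423, ωT=1.307324, cosh=1.983406, sinh=1.712863; start (x,ẋ)=(0.158504, 0.531680) → end (x,ẋ)=(0.206043, -0.275769)
phase 3: p=0.5629, T=0.645, ωT=1.993437, cosh=3.738473, sinh=3.602247; start (x,ẋ)=(0.206043, -0.275769) → end (x,ẋ)=(-1.092621, -5.003875)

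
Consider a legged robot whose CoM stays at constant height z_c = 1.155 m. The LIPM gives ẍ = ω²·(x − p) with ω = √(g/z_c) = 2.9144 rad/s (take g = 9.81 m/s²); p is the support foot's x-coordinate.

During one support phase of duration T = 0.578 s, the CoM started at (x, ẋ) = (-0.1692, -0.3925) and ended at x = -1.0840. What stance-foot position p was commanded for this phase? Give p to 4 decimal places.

ωT = 2.9144·0.578 = 1.684523; cosh(ωT) = 2.787707, sinh(ωT) = 2.602174
x(T) = p + (x₀−p)·cosh(ωT) + (ẋ₀/ω)·sinh(ωT) ⇒ p·(1 − cosh) = x(T) − x₀·cosh − (ẋ₀/ω)·sinh
numerator   = -1.0840 − (-0.1692)·2.787707 − (-0.3925/2.9144)·2.602174 = -0.261869
denominator = 1 − 2.787707 = -1.787707
p = -0.261869 / -1.787707 = 0.1465

p = 0.1465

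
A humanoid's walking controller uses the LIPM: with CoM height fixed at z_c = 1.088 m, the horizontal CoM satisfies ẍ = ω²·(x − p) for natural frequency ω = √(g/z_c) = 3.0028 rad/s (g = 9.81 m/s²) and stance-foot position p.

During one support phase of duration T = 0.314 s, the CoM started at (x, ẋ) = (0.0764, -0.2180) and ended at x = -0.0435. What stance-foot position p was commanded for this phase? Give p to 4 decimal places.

ωT = 3.0028·0.314 = 0.942879; cosh(ωT) = 1.478434, sinh(ωT) = 1.088929
x(T) = p + (x₀−p)·cosh(ωT) + (ẋ₀/ω)·sinh(ωT) ⇒ p·(1 − cosh) = x(T) − x₀·cosh − (ẋ₀/ω)·sinh
numerator   = -0.0435 − (0.0764)·1.478434 − (-0.2180/3.0028)·1.088929 = -0.077397
denominator = 1 − 1.478434 = -0.478434
p = -0.077397 / -0.478434 = 0.1618

p = 0.1618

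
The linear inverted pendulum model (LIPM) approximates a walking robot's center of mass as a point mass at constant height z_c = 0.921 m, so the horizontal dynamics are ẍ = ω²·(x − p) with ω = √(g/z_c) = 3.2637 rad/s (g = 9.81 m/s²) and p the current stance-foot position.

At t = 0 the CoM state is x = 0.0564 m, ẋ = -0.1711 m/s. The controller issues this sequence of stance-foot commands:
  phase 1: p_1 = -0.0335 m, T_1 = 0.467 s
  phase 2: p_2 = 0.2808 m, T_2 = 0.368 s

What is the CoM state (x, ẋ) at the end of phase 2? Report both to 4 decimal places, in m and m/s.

x = 0.0018, ẋ = -0.6324

phase 1: p=-0.0335, T=0.467, ωT=1.524148, cosh=2.404518, sinh=2.186712; start (x,ẋ)=(0.056400, -0.171100) → end (x,ẋ)=(0.068027, 0.230183)
phase 2: p=0.2808, T=0.368, ωT=1.201042, cosh=1.812229, sinh=1.511348; start (x,ẋ)=(0.068027, 0.230183) → end (x,ẋ)=(0.001800, -0.632375)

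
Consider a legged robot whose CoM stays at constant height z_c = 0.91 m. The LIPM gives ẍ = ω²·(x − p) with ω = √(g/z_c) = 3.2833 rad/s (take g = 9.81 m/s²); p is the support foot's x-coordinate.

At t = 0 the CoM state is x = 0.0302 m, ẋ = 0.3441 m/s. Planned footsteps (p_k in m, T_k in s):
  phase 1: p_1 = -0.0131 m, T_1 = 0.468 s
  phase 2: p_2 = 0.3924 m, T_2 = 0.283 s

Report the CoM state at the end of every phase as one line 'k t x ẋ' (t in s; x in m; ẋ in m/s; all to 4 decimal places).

phase 1: p=-0.0131, T=0.468, ωT=1.536584, cosh=2.431900, sinh=2.216785; start (x,ẋ)=(0.030200, 0.344100) → end (x,ẋ)=(0.324527, 1.151970)
phase 2: p=0.3924, T=0.283, ωT=0.929174, cosh=1.463648, sinh=1.068768; start (x,ẋ)=(0.324527, 1.151970) → end (x,ẋ)=(0.668043, 1.447907)

1 0.4680 0.3245 1.1520
2 0.7510 0.6680 1.4479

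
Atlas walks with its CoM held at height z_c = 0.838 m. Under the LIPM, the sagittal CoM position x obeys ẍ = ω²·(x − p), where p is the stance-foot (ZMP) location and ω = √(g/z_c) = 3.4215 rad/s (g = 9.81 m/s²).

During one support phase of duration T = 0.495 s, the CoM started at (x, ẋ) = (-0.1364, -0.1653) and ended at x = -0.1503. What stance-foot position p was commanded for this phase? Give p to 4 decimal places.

ωT = 3.4215·0.495 = 1.693642; cosh(ωT) = 2.811553, sinh(ωT) = 2.627704
x(T) = p + (x₀−p)·cosh(ωT) + (ẋ₀/ω)·sinh(ωT) ⇒ p·(1 − cosh) = x(T) − x₀·cosh − (ẋ₀/ω)·sinh
numerator   = -0.1503 − (-0.1364)·2.811553 − (-0.1653/3.4215)·2.627704 = 0.360146
denominator = 1 − 2.811553 = -1.811553
p = 0.360146 / -1.811553 = -0.1988

p = -0.1988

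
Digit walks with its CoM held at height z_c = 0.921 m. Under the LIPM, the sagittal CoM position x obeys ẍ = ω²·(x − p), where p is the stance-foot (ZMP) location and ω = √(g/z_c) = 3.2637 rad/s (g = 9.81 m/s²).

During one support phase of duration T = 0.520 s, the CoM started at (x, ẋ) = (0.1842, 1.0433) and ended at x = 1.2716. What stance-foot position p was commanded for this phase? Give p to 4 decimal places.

p = 0.0500

ωT = 3.2637·0.520 = 1.697124; cosh(ωT) = 2.820718, sinh(ωT) = 2.637509
x(T) = p + (x₀−p)·cosh(ωT) + (ẋ₀/ω)·sinh(ωT) ⇒ p·(1 − cosh) = x(T) − x₀·cosh − (ẋ₀/ω)·sinh
numerator   = 1.2716 − (0.1842)·2.820718 − (1.0433/3.2637)·2.637509 = -0.091103
denominator = 1 − 2.820718 = -1.820718
p = -0.091103 / -1.820718 = 0.0500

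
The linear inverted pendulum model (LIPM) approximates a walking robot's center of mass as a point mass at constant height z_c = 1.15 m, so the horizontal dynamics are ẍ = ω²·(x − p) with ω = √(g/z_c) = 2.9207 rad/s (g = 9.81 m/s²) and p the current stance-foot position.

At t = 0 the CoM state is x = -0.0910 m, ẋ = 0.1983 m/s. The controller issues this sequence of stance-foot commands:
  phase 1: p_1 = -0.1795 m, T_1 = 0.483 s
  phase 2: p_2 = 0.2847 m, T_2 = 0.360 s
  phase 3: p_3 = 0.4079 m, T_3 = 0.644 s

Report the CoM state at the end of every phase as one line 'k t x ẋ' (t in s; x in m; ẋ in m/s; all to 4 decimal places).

phase 1: p=-0.1795, T=0.483, ωT=1.410698, cosh=2.171394, sinh=1.927421; start (x,ẋ)=(-0.091000, 0.198300) → end (x,ẋ)=(0.143530, 0.928791)
phase 2: p=0.2847, T=0.360, ωT=1.051452, cosh=1.605617, sinh=1.256187; start (x,ẋ)=(0.143530, 0.928791) → end (x,ẋ)=(0.457506, 0.973338)
phase 3: p=0.4079, T=0.644, ωT=1.880931, cosh=3.356028, sinh=3.203580; start (x,ẋ)=(0.457506, 0.973338) → end (x,ẋ)=(1.641989, 3.730700)

1 0.4830 0.1435 0.9288
2 0.8430 0.4575 0.9733
3 1.4870 1.6420 3.7307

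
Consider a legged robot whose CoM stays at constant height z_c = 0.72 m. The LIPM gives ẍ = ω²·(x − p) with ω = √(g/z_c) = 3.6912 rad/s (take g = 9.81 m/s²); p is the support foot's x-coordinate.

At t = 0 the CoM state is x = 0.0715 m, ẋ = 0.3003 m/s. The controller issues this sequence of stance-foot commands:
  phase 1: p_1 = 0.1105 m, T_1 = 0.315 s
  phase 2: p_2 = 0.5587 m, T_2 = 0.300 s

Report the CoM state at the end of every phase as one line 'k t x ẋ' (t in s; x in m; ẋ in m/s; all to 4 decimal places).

1 0.3150 0.1594 0.3195
2 0.6150 0.0052 -1.4504

phase 1: p=0.1105, T=0.315, ωT=1.162728, cosh=1.755640, sinh=1.443008; start (x,ẋ)=(0.071500, 0.300300) → end (x,ẋ)=(0.159427, 0.319488)
phase 2: p=0.5587, T=0.300, ωT=1.107360, cosh=1.678394, sinh=1.347964; start (x,ẋ)=(0.159427, 0.319488) → end (x,ẋ)=(0.005234, -1.450399)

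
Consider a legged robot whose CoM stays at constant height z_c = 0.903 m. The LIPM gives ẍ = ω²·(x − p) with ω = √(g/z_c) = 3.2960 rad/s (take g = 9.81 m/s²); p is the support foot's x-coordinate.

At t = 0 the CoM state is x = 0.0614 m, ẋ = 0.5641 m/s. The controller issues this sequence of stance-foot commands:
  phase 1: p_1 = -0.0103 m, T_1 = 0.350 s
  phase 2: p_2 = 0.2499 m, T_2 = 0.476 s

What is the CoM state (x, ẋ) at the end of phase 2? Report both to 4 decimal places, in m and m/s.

phase 1: p=-0.0103, T=0.350, ωT=1.153600, cosh=1.742541, sinh=1.427042; start (x,ẋ)=(0.061400, 0.564100) → end (x,ẋ)=(0.358874, 1.320210)
phase 2: p=0.2499, T=0.476, ωT=1.568896, cosh=2.504810, sinh=2.296535; start (x,ẋ)=(0.358874, 1.320210) → end (x,ẋ)=(1.442734, 4.131741)

x = 1.4427, ẋ = 4.1317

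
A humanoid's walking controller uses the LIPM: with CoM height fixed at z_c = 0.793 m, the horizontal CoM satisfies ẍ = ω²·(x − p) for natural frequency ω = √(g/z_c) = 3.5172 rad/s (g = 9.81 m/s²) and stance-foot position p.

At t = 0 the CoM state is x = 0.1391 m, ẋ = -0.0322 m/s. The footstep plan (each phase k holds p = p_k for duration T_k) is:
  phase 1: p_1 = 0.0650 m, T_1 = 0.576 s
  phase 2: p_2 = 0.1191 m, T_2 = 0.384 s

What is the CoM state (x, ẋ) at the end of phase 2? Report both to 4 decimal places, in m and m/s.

x = 0.9595, ẋ = 2.9953

phase 1: p=0.0650, T=0.576, ωT=2.025907, cosh=3.857431, sinh=3.725556; start (x,ẋ)=(0.139100, -0.032200) → end (x,ẋ)=(0.316728, 0.846762)
phase 2: p=0.1191, T=0.384, ωT=1.350605, cosh=2.059421, sinh=1.800338; start (x,ẋ)=(0.316728, 0.846762) → end (x,ẋ)=(0.959529, 2.995250)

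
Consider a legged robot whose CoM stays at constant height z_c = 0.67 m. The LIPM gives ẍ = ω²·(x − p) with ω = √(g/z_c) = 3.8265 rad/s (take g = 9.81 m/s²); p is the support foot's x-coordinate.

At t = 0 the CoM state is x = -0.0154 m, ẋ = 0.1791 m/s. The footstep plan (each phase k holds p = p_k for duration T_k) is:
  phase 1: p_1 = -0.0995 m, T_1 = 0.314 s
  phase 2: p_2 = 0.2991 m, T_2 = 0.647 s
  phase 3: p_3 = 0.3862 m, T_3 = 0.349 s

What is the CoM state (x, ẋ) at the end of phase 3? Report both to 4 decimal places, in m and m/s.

phase 1: p=-0.0995, T=0.314, ωT=1.201521, cosh=1.812954, sinh=1.512217; start (x,ẋ)=(-0.015400, 0.179100) → end (x,ẋ)=(0.123749, 0.811345)
phase 2: p=0.2991, T=0.647, ωT=2.475745, cosh=5.987334, sinh=5.903234; start (x,ẋ)=(0.123749, 0.811345) → end (x,ẋ)=(0.500896, 0.896835)
phase 3: p=0.3862, T=0.349, ωT=1.335448, cosh=2.032370, sinh=1.769330; start (x,ẋ)=(0.500896, 0.896835) → end (x,ẋ)=(1.033990, 2.599229)

x = 1.0340, ẋ = 2.5992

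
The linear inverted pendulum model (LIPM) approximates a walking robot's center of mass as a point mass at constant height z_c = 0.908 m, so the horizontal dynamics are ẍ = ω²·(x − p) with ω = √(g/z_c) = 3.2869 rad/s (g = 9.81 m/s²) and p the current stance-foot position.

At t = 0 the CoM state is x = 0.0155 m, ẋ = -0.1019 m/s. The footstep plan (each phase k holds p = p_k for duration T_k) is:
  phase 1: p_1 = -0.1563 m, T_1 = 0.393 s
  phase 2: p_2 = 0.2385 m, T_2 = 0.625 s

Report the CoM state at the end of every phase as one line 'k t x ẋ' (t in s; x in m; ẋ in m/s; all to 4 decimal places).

1 0.3930 0.1278 0.7505
2 1.0180 0.6754 1.5790

phase 1: p=-0.1563, T=0.393, ωT=1.291752, cosh=1.956972, sinh=1.682183; start (x,ẋ)=(0.015500, -0.101900) → end (x,ẋ)=(0.127757, 0.750496)
phase 2: p=0.2385, T=0.625, ωT=2.054312, cosh=3.964827, sinh=3.836646; start (x,ẋ)=(0.127757, 0.750496) → end (x,ẋ)=(0.675442, 1.579042)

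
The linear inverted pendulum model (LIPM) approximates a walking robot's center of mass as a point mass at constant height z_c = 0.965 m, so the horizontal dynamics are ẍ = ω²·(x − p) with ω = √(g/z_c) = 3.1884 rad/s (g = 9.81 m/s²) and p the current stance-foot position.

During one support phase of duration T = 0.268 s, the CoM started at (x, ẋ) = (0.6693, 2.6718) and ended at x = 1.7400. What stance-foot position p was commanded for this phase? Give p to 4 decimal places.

ωT = 3.1884·0.268 = 0.854491; cosh(ωT) = 1.387839, sinh(ωT) = 0.962339
x(T) = p + (x₀−p)·cosh(ωT) + (ẋ₀/ω)·sinh(ωT) ⇒ p·(1 − cosh) = x(T) − x₀·cosh − (ẋ₀/ω)·sinh
numerator   = 1.7400 − (0.6693)·1.387839 − (2.6718/3.1884)·0.962339 = 0.004703
denominator = 1 − 1.387839 = -0.387839
p = 0.004703 / -0.387839 = -0.0121

p = -0.0121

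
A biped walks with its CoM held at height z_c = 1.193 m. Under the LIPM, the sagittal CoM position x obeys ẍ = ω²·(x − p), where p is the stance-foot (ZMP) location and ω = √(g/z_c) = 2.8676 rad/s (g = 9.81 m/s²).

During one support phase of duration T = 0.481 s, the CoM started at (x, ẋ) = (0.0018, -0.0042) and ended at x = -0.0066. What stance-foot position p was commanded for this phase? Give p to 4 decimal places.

ωT = 2.8676·0.481 = 1.379316; cosh(ωT) = 2.111966, sinh(ωT) = 1.860216
x(T) = p + (x₀−p)·cosh(ωT) + (ẋ₀/ω)·sinh(ωT) ⇒ p·(1 − cosh) = x(T) − x₀·cosh − (ẋ₀/ω)·sinh
numerator   = -0.0066 − (0.0018)·2.111966 − (-0.0042/2.8676)·1.860216 = -0.007677
denominator = 1 − 2.111966 = -1.111966
p = -0.007677 / -1.111966 = 0.0069

p = 0.0069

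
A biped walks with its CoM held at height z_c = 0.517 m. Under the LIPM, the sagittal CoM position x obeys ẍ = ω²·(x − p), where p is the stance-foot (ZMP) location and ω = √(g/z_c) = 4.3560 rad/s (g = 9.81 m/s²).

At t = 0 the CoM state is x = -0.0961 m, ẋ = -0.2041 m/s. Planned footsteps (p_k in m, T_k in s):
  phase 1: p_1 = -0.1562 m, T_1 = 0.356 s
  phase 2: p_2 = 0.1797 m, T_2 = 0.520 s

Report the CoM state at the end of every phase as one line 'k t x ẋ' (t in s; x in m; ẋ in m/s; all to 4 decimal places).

1 0.3560 -0.1136 0.0866
2 0.8760 -1.1535 -5.6659

phase 1: p=-0.1562, T=0.356, ωT=1.550736, cosh=2.463515, sinh=2.251424; start (x,ẋ)=(-0.096100, -0.204100) → end (x,ẋ)=(-0.113633, 0.086609)
phase 2: p=0.1797, T=0.520, ωT=2.265120, cosh=4.868049, sinh=4.764231; start (x,ẋ)=(-0.113633, 0.086609) → end (x,ẋ)=(-1.153533, -5.665919)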